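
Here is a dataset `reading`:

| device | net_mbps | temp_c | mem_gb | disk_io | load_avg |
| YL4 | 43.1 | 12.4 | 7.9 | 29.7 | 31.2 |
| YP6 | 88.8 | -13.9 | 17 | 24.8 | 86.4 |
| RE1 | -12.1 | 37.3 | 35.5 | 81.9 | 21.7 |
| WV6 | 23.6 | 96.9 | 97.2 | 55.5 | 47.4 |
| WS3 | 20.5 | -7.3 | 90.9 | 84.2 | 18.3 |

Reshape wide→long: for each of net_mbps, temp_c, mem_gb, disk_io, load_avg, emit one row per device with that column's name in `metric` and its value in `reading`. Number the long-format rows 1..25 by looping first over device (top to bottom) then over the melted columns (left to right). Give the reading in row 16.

23.6

25 rows total (5 × 5). Row 16: index ⌊(16-1)/5⌋ = 3 into device → WV6; (16-1) mod 5 = 0 into the melted columns → net_mbps.
So row 16 is (WV6, net_mbps, 23.6); reading = 23.6.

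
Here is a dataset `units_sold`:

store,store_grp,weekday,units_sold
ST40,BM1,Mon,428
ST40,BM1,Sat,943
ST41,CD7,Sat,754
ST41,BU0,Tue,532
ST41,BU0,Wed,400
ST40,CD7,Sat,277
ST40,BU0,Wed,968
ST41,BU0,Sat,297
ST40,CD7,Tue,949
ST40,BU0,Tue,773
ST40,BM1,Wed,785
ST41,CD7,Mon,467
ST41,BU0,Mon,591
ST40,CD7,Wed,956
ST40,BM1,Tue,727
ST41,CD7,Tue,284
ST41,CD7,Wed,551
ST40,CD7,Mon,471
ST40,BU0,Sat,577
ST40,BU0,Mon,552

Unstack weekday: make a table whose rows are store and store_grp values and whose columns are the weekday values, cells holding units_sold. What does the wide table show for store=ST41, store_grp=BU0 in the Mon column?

591

Wide layout: rows indexed by store and store_grp, columns are the 4 distinct weekday values (Mon, Sat, Tue, Wed).
Cell (store=ST41, store_grp=BU0, weekday=Mon) draws from the long row where store=ST41, store_grp=BU0 and weekday=Mon, which has units_sold=591.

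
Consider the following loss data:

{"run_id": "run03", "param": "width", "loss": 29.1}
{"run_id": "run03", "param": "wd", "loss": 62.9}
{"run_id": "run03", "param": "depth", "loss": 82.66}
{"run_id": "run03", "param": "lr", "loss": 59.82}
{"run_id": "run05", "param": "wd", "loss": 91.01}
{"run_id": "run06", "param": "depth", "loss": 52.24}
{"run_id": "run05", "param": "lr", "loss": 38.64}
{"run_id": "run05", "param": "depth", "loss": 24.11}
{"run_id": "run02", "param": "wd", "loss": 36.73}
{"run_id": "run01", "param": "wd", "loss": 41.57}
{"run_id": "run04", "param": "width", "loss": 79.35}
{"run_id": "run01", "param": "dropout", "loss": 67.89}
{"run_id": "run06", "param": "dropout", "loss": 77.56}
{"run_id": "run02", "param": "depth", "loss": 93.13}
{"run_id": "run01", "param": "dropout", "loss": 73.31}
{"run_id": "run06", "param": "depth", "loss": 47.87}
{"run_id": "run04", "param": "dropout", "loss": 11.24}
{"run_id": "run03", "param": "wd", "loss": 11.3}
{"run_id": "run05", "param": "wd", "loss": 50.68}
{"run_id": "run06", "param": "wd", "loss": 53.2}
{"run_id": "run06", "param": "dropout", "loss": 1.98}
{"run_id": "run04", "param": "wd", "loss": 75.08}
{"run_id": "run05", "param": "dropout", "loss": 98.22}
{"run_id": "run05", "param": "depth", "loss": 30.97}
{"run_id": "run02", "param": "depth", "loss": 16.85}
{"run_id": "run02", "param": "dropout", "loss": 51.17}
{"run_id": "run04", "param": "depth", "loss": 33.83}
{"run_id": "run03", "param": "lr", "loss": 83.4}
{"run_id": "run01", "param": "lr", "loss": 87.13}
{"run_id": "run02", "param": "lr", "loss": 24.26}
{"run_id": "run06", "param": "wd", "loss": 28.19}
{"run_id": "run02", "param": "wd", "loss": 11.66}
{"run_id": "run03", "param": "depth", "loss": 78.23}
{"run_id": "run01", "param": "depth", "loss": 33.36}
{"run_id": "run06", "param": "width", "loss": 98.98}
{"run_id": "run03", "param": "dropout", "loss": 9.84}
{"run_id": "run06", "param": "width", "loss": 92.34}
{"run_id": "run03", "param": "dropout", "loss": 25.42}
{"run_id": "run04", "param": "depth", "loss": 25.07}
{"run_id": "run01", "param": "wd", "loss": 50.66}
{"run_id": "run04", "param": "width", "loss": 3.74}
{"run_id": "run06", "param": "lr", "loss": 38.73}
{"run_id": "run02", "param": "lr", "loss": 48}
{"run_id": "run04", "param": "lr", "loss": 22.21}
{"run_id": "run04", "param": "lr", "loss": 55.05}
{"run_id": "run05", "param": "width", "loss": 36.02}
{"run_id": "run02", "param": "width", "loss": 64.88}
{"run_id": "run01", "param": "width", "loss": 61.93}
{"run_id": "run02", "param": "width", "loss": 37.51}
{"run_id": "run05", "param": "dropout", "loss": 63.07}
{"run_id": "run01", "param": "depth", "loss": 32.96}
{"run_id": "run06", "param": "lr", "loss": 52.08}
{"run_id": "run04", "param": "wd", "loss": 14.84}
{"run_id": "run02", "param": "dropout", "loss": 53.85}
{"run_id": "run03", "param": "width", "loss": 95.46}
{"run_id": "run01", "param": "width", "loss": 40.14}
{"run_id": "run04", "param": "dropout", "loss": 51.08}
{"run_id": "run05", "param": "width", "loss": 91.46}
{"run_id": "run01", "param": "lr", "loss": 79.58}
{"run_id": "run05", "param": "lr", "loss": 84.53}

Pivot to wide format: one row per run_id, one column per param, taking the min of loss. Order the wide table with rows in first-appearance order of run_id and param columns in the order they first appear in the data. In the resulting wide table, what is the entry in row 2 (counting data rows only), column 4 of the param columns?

With rows in first-appearance order of run_id, row 2 is run_id=run05. param columns in first-appearance order: width, wd, depth, lr, dropout; column 4 is lr.
Long rows with run_id=run05, param=lr: min(38.64, 84.53) = 38.64.

38.64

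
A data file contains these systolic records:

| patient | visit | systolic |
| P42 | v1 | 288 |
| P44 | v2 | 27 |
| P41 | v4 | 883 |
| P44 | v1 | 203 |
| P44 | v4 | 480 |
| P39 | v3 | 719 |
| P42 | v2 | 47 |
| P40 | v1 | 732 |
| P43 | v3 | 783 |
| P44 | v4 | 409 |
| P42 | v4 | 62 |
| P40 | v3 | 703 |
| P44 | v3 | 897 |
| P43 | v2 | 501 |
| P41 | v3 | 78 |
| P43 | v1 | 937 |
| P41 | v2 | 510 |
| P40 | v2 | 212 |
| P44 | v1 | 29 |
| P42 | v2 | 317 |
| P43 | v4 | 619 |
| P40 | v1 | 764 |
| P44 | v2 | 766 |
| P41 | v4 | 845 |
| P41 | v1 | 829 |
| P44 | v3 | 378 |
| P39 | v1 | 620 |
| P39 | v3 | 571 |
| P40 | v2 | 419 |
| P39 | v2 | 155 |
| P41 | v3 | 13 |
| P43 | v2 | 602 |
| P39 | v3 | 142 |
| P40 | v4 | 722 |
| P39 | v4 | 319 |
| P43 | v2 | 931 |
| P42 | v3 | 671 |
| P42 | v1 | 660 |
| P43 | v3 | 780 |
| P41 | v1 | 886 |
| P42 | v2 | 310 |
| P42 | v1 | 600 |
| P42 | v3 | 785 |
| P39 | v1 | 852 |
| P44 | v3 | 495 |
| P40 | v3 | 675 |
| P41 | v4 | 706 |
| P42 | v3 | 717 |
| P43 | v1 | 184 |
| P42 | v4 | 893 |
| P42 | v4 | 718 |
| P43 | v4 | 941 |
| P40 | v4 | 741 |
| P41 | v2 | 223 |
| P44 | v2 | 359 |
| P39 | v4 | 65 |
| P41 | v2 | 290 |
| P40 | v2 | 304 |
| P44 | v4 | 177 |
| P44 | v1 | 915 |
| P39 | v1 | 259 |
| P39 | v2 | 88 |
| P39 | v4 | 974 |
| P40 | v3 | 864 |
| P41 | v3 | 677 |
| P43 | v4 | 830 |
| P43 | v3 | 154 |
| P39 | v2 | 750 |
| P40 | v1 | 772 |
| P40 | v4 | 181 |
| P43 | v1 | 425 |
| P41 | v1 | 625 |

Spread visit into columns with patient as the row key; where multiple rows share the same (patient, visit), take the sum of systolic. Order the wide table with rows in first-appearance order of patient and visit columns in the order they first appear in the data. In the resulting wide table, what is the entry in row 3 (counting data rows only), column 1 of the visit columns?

With rows in first-appearance order of patient, row 3 is patient=P41. visit columns in first-appearance order: v1, v2, v4, v3; column 1 is v1.
Long rows with patient=P41, visit=v1: 829 + 886 + 625 = 2340.

2340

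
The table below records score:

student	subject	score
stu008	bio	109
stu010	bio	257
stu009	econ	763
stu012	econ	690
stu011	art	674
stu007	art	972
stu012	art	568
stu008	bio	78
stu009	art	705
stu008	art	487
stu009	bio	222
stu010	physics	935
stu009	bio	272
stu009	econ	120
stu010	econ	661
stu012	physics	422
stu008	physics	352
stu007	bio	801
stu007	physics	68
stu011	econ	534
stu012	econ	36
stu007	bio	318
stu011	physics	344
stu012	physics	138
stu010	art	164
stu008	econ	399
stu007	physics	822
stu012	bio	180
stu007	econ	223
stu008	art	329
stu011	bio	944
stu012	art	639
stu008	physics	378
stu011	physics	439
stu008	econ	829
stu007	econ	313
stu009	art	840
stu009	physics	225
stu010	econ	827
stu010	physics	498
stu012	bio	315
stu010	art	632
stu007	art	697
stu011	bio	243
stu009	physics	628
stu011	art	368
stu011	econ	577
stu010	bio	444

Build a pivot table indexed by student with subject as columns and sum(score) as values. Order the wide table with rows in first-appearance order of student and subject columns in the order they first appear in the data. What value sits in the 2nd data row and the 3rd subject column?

With rows in first-appearance order of student, row 2 is student=stu010. subject columns in first-appearance order: bio, econ, art, physics; column 3 is art.
Long rows with student=stu010, subject=art: 164 + 632 = 796.

796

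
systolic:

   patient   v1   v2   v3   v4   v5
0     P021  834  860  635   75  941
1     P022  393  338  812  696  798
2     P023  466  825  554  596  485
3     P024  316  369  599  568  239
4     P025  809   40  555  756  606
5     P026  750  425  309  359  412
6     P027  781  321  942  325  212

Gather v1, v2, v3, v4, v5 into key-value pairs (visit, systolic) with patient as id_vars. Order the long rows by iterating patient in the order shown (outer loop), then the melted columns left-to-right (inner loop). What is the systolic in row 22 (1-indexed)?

40

35 rows total (7 × 5). Row 22: index ⌊(22-1)/5⌋ = 4 into patient → P025; (22-1) mod 5 = 1 into the melted columns → v2.
So row 22 is (P025, v2, 40); systolic = 40.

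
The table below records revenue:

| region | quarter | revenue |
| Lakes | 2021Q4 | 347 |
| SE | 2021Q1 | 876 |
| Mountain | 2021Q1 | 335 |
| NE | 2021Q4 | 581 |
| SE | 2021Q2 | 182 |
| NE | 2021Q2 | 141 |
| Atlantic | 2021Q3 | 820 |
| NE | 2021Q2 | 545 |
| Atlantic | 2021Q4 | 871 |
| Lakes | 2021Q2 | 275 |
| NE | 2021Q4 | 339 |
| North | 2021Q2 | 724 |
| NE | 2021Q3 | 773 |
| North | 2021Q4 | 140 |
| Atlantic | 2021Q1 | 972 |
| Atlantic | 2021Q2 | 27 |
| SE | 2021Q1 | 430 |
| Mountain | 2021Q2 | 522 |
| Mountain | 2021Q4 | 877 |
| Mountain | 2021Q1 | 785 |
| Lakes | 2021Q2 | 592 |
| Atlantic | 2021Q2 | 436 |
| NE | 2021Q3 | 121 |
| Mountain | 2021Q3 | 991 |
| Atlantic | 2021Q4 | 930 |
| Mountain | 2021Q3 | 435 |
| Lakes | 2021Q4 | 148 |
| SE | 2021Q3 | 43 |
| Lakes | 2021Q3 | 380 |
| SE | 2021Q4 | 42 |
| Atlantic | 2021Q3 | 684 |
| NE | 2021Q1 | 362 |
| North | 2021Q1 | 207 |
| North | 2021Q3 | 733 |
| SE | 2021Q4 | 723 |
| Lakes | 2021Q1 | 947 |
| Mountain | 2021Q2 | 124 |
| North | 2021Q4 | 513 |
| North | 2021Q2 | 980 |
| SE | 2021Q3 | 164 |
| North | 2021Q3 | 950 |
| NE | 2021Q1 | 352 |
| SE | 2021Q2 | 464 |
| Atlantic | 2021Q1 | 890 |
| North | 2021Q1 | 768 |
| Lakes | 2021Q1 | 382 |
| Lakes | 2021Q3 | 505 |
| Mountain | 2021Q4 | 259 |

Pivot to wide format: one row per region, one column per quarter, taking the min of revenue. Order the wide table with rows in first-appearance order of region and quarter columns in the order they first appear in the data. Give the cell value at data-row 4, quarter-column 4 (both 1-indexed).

With rows in first-appearance order of region, row 4 is region=NE. quarter columns in first-appearance order: 2021Q4, 2021Q1, 2021Q2, 2021Q3; column 4 is 2021Q3.
Long rows with region=NE, quarter=2021Q3: min(773, 121) = 121.

121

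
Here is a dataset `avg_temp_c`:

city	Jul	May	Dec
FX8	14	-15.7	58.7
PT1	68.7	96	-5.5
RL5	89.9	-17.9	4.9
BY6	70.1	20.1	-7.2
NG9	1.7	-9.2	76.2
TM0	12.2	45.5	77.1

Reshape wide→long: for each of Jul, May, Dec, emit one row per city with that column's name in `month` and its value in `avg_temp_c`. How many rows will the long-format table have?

18

6 city values × 3 melted columns = 18 rows.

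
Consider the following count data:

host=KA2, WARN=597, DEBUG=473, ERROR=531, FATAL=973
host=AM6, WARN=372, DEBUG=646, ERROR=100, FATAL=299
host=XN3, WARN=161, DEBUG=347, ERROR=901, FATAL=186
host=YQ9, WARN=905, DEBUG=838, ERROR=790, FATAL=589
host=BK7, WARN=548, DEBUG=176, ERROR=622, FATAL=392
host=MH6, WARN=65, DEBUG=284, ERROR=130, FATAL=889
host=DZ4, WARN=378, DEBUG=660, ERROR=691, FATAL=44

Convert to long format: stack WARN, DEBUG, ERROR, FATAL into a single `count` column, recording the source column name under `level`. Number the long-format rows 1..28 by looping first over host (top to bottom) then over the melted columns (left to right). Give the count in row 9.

28 rows total (7 × 4). Row 9: index ⌊(9-1)/4⌋ = 2 into host → XN3; (9-1) mod 4 = 0 into the melted columns → WARN.
So row 9 is (XN3, WARN, 161); count = 161.

161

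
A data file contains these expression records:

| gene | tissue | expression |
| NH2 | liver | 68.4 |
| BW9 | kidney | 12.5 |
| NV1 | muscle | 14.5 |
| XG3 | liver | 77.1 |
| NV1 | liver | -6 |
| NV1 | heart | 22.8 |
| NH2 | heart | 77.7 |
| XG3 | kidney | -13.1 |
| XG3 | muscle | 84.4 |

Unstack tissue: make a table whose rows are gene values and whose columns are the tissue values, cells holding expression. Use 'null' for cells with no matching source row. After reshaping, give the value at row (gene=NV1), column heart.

22.8

The long row with gene=NV1, tissue=heart has expression=22.8.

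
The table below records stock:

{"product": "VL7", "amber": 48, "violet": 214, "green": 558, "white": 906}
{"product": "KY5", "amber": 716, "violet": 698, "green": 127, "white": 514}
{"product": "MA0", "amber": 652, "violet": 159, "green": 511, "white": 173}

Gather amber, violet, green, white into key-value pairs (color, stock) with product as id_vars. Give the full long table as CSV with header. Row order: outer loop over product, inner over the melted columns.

Each (product, column) pair becomes one row: 3 × 4 = 12 rows.
For example, (VL7, amber) → stock=48.

product,color,stock
VL7,amber,48
VL7,violet,214
VL7,green,558
VL7,white,906
KY5,amber,716
KY5,violet,698
KY5,green,127
KY5,white,514
MA0,amber,652
MA0,violet,159
MA0,green,511
MA0,white,173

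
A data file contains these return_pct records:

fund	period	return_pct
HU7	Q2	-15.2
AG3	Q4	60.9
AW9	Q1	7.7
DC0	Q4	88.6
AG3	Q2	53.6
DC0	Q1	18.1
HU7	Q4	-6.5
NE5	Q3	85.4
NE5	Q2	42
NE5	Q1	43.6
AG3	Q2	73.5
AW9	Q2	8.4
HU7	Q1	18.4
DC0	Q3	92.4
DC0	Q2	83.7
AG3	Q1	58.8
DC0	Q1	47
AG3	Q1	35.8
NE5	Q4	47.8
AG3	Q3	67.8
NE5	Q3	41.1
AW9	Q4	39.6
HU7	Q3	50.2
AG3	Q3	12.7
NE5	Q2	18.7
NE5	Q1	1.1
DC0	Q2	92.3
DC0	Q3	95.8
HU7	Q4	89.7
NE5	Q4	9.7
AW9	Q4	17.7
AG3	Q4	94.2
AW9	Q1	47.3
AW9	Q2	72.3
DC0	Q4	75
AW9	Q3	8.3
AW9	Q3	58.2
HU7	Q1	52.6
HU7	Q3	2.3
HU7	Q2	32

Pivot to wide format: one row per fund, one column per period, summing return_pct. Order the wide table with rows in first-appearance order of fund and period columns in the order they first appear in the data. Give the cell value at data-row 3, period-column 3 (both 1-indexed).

55

With rows in first-appearance order of fund, row 3 is fund=AW9. period columns in first-appearance order: Q2, Q4, Q1, Q3; column 3 is Q1.
Long rows with fund=AW9, period=Q1: 7.7 + 47.3 = 55.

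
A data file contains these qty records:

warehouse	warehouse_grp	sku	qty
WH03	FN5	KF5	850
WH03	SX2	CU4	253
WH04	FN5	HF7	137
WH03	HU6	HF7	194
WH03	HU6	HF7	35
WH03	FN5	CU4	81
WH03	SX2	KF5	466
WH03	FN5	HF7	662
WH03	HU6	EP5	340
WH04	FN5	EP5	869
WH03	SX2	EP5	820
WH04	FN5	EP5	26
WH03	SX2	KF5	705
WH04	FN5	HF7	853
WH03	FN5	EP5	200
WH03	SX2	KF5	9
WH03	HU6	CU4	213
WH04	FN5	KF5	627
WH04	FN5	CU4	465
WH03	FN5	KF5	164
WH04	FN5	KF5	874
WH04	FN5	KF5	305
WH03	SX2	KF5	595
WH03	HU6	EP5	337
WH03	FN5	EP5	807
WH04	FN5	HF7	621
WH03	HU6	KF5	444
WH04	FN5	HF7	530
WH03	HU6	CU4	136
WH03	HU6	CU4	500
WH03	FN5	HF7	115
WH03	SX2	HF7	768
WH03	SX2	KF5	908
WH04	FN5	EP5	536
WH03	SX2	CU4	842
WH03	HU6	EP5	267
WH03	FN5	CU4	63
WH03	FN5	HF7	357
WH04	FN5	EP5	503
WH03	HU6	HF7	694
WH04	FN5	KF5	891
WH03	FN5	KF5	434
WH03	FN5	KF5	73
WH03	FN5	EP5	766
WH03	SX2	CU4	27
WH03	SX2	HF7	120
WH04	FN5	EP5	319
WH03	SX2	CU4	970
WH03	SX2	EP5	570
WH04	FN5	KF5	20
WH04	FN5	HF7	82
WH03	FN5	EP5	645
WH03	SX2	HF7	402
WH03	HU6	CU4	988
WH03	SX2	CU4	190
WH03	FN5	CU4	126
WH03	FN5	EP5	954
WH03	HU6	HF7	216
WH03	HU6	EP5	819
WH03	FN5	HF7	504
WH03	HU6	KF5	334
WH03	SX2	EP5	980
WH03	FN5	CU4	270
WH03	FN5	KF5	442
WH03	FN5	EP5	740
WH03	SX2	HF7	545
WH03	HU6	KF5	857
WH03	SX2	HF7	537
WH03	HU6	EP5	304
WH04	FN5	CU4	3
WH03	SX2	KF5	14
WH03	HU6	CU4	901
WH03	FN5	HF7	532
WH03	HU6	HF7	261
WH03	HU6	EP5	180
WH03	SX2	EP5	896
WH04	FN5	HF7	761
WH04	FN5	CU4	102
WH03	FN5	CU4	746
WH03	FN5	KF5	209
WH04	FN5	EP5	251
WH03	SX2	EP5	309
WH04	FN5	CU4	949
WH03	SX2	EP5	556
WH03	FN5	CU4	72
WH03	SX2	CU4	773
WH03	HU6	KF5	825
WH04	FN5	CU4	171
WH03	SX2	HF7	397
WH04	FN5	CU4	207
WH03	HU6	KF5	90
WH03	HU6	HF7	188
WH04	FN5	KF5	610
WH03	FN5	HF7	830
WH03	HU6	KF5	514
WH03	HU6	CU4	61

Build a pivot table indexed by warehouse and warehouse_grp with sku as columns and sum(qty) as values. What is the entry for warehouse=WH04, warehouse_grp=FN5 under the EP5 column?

2504

Rows with warehouse=WH04, warehouse_grp=FN5 and sku=EP5: qty values are 869, 26, 536, 503, 319, 251.
869 + 26 + 536 + 503 + 319 + 251 = 2504.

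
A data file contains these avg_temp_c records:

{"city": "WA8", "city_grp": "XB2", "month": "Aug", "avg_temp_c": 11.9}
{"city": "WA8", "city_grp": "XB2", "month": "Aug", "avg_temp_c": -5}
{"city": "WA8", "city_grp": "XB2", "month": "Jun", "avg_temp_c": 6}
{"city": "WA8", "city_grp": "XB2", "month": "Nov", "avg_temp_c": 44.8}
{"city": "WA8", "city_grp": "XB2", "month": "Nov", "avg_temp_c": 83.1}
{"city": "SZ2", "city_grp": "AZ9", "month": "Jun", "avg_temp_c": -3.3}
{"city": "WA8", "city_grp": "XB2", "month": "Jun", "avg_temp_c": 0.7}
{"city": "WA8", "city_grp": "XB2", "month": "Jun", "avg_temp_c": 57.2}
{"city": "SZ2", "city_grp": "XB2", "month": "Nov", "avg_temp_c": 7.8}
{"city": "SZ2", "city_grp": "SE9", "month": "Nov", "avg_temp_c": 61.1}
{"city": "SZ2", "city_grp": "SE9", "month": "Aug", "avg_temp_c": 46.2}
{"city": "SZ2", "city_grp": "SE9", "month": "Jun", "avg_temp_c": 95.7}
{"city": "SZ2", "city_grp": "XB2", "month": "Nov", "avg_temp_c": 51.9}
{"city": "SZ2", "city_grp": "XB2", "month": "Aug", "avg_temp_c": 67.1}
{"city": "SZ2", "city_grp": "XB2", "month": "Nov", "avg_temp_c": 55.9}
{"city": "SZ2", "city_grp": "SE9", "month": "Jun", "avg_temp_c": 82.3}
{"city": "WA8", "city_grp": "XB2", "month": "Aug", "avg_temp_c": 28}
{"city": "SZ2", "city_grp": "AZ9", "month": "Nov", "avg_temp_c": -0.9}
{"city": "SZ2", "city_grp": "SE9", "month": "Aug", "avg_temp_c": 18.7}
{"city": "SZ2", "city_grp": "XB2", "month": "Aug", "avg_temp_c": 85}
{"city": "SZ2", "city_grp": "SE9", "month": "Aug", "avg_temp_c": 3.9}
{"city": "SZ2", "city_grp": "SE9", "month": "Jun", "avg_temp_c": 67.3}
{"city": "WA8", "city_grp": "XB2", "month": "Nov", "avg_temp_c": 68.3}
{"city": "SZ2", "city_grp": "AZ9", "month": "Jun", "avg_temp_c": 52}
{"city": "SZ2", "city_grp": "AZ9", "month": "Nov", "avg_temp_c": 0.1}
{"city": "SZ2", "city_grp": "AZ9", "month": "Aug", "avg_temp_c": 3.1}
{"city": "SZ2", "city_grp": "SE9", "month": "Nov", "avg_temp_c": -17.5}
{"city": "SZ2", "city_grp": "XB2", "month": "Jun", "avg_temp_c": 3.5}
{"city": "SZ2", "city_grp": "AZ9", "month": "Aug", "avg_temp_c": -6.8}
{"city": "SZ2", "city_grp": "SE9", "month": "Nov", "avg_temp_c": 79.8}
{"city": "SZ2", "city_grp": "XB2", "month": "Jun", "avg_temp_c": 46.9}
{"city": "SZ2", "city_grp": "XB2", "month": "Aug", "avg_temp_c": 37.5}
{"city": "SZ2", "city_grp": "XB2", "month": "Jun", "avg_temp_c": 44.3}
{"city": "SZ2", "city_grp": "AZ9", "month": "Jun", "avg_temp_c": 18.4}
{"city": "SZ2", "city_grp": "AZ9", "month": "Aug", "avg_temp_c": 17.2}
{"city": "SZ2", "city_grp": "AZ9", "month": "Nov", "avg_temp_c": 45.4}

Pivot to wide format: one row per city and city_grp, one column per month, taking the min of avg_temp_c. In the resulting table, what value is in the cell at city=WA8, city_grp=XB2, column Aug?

-5

Rows with city=WA8, city_grp=XB2 and month=Aug: avg_temp_c values are 11.9, -5, 28.
min(11.9, -5, 28) = -5.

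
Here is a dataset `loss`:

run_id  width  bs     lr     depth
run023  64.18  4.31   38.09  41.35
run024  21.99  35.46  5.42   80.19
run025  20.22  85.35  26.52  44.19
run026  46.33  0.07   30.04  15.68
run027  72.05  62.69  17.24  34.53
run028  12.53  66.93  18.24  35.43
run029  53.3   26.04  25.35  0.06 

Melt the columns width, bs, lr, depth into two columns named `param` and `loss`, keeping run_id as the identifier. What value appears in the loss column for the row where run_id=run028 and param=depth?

Unpivoting turns each (run_id, wide-column) pair into one long row.
The wide cell at row run028, column depth holds 35.43, so the long row (run028, depth) has loss=35.43.

35.43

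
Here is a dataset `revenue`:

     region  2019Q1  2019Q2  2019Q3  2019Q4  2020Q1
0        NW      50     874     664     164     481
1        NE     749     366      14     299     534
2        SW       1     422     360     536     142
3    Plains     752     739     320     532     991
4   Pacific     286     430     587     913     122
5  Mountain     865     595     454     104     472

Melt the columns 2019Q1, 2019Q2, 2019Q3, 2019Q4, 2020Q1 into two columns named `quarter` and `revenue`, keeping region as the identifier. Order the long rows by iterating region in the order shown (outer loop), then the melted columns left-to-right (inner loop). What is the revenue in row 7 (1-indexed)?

366

30 rows total (6 × 5). Row 7: index ⌊(7-1)/5⌋ = 1 into region → NE; (7-1) mod 5 = 1 into the melted columns → 2019Q2.
So row 7 is (NE, 2019Q2, 366); revenue = 366.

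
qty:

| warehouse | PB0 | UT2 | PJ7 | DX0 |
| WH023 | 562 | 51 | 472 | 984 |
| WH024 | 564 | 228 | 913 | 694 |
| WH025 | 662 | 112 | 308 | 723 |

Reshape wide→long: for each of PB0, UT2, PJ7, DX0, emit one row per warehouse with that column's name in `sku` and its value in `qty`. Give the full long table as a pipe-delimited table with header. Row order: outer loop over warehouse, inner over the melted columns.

| warehouse | sku | qty |
| WH023 | PB0 | 562 |
| WH023 | UT2 | 51 |
| WH023 | PJ7 | 472 |
| WH023 | DX0 | 984 |
| WH024 | PB0 | 564 |
| WH024 | UT2 | 228 |
| WH024 | PJ7 | 913 |
| WH024 | DX0 | 694 |
| WH025 | PB0 | 662 |
| WH025 | UT2 | 112 |
| WH025 | PJ7 | 308 |
| WH025 | DX0 | 723 |

Each (warehouse, column) pair becomes one row: 3 × 4 = 12 rows.
For example, (WH023, PB0) → qty=562.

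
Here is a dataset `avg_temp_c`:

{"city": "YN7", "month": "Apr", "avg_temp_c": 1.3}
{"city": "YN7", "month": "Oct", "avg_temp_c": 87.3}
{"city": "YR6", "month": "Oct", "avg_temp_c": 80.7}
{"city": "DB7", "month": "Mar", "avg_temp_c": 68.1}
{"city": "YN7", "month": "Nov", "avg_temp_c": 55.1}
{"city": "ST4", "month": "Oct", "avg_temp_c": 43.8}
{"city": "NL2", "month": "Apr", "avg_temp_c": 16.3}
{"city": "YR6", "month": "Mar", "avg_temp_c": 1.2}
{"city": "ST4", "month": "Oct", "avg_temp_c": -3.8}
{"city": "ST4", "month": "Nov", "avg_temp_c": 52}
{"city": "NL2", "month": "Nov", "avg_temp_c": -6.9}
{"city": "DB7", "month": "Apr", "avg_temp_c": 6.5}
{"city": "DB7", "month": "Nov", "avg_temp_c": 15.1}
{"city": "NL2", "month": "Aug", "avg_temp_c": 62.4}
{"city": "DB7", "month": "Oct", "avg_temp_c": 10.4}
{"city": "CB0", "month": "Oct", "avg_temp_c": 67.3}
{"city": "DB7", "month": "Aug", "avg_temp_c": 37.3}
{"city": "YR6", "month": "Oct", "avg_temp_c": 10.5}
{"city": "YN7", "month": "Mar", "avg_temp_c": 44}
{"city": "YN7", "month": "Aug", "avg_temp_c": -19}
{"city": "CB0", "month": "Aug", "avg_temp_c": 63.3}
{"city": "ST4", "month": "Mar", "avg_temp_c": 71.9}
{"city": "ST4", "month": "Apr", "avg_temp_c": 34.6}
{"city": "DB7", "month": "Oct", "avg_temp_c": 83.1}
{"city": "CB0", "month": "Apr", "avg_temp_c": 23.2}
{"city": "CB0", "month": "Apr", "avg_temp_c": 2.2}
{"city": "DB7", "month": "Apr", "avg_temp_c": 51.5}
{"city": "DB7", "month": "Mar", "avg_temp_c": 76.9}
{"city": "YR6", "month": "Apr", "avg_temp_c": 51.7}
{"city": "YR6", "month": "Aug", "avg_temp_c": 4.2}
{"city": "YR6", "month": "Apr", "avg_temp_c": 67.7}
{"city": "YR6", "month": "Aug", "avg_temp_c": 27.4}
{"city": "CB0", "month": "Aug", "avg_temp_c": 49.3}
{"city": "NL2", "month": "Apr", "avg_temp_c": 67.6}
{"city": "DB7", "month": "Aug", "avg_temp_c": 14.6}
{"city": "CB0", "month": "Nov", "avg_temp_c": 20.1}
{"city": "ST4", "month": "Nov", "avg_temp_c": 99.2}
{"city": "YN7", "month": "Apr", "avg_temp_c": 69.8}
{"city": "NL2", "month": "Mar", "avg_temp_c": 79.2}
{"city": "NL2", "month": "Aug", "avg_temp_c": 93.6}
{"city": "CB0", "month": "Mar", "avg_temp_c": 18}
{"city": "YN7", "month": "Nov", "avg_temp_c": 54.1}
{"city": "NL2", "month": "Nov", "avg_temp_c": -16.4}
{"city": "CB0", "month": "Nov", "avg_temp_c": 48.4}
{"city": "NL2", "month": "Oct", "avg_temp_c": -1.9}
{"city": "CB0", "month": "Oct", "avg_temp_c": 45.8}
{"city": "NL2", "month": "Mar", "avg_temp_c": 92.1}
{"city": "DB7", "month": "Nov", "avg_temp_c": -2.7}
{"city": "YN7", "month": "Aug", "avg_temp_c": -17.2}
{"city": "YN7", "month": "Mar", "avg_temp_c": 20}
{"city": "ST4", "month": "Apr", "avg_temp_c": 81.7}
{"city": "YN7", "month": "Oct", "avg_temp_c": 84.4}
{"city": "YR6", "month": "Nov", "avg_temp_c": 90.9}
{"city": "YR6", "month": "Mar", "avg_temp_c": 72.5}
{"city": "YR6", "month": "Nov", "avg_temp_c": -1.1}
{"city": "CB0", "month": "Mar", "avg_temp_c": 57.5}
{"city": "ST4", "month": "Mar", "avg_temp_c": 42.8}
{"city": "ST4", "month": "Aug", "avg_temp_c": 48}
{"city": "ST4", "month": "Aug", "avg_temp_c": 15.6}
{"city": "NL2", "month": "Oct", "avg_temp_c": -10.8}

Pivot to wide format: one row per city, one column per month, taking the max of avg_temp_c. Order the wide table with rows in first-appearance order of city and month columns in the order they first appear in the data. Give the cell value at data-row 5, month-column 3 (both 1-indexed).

With rows in first-appearance order of city, row 5 is city=NL2. month columns in first-appearance order: Apr, Oct, Mar, Nov, Aug; column 3 is Mar.
Long rows with city=NL2, month=Mar: max(79.2, 92.1) = 92.1.

92.1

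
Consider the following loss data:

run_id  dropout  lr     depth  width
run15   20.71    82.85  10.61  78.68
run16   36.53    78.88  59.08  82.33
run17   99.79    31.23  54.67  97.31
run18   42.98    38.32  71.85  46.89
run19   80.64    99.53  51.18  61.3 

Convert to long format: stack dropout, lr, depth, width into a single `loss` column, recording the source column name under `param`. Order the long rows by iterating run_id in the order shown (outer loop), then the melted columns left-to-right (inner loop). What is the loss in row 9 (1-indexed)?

99.79

20 rows total (5 × 4). Row 9: index ⌊(9-1)/4⌋ = 2 into run_id → run17; (9-1) mod 4 = 0 into the melted columns → dropout.
So row 9 is (run17, dropout, 99.79); loss = 99.79.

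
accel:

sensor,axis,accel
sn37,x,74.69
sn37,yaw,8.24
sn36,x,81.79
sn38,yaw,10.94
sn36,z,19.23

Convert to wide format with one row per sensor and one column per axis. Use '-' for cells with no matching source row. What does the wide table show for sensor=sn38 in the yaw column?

10.94

The long row with sensor=sn38, axis=yaw has accel=10.94.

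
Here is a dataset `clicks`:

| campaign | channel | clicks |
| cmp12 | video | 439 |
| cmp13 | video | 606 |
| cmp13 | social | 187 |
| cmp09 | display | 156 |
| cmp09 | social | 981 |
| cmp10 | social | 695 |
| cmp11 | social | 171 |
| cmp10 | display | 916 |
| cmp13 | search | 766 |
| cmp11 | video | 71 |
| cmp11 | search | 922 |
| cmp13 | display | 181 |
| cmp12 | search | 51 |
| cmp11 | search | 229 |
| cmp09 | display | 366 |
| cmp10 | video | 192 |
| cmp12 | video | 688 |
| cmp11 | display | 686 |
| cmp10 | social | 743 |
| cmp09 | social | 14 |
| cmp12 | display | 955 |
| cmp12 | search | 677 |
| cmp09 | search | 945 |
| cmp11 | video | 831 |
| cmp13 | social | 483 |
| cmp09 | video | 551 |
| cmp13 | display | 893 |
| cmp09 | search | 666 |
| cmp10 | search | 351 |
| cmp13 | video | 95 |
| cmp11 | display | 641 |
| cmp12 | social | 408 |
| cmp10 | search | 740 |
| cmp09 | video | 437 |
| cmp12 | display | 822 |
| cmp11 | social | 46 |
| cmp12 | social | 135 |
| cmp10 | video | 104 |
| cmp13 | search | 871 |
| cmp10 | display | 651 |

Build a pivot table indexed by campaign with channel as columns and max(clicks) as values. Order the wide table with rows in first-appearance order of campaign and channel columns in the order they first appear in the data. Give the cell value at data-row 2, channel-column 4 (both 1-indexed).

871

With rows in first-appearance order of campaign, row 2 is campaign=cmp13. channel columns in first-appearance order: video, social, display, search; column 4 is search.
Long rows with campaign=cmp13, channel=search: max(766, 871) = 871.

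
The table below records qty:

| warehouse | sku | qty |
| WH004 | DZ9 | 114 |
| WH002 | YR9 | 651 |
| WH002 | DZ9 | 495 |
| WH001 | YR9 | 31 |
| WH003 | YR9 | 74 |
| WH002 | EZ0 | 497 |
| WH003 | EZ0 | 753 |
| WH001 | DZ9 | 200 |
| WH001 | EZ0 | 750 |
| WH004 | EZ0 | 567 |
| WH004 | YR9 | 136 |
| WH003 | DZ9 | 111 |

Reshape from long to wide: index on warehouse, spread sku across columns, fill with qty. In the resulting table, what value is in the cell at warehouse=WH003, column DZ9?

111

Wide layout: rows indexed by warehouse, columns are the 3 distinct sku values (DZ9, YR9, EZ0).
Cell (warehouse=WH003, sku=DZ9) draws from the long row where warehouse=WH003 and sku=DZ9, which has qty=111.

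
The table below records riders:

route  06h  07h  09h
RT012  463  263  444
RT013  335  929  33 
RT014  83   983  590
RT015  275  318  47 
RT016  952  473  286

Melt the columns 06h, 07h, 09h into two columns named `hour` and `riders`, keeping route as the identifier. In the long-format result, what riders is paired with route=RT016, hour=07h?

473

Unpivoting turns each (route, wide-column) pair into one long row.
The wide cell at row RT016, column 07h holds 473, so the long row (RT016, 07h) has riders=473.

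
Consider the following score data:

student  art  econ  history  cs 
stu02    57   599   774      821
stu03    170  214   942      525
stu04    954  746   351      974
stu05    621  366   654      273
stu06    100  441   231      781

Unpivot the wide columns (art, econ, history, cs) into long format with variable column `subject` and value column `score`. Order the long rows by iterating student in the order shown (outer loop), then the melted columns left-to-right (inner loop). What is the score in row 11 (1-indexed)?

351

20 rows total (5 × 4). Row 11: index ⌊(11-1)/4⌋ = 2 into student → stu04; (11-1) mod 4 = 2 into the melted columns → history.
So row 11 is (stu04, history, 351); score = 351.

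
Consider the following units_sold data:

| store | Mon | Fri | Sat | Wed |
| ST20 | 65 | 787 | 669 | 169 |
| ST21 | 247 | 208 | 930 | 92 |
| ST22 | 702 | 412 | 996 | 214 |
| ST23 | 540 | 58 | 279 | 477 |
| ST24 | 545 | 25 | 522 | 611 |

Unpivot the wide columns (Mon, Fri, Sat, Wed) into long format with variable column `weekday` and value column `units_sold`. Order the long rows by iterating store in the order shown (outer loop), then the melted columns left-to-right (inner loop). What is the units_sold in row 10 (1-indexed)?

412

20 rows total (5 × 4). Row 10: index ⌊(10-1)/4⌋ = 2 into store → ST22; (10-1) mod 4 = 1 into the melted columns → Fri.
So row 10 is (ST22, Fri, 412); units_sold = 412.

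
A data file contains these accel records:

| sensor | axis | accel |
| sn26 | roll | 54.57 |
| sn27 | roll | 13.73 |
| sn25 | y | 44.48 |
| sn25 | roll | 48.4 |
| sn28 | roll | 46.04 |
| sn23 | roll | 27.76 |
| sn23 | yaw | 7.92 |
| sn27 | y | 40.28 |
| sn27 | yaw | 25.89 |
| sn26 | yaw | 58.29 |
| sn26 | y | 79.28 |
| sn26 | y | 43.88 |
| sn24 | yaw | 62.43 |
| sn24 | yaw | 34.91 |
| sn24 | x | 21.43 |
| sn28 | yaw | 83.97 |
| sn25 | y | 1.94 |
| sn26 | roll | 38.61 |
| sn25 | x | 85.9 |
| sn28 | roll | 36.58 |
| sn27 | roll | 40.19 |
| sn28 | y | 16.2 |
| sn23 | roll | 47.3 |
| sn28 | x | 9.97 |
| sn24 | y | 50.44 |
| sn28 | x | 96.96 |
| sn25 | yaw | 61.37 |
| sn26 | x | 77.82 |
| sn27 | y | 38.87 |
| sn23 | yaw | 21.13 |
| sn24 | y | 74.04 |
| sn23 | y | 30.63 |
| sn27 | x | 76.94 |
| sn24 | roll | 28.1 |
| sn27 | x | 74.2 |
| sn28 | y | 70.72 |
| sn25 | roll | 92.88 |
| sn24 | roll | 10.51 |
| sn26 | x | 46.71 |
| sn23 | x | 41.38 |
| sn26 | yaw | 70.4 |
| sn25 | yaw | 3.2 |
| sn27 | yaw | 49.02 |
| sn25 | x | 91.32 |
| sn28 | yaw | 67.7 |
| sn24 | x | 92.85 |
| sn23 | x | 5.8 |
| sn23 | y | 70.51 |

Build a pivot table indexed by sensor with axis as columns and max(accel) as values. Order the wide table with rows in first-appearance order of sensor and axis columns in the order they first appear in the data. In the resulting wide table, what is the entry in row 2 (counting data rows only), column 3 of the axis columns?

With rows in first-appearance order of sensor, row 2 is sensor=sn27. axis columns in first-appearance order: roll, y, yaw, x; column 3 is yaw.
Long rows with sensor=sn27, axis=yaw: max(25.89, 49.02) = 49.02.

49.02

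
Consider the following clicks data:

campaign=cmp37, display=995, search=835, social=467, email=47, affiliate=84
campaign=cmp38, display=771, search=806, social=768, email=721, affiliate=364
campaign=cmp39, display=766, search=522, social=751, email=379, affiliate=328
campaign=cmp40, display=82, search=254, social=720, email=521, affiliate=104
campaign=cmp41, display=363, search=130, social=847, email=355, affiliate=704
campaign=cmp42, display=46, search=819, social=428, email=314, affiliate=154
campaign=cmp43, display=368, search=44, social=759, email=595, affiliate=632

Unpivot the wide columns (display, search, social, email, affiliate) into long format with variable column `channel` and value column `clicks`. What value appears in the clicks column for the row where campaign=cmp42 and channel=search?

Unpivoting turns each (campaign, wide-column) pair into one long row.
The wide cell at row cmp42, column search holds 819, so the long row (cmp42, search) has clicks=819.

819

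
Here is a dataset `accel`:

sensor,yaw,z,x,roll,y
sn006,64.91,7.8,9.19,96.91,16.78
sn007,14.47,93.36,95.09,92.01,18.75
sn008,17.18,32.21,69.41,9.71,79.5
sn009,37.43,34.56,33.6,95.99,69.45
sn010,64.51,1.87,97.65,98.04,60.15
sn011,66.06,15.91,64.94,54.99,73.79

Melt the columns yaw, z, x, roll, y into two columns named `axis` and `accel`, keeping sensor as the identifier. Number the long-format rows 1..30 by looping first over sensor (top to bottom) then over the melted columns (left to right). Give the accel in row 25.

30 rows total (6 × 5). Row 25: index ⌊(25-1)/5⌋ = 4 into sensor → sn010; (25-1) mod 5 = 4 into the melted columns → y.
So row 25 is (sn010, y, 60.15); accel = 60.15.

60.15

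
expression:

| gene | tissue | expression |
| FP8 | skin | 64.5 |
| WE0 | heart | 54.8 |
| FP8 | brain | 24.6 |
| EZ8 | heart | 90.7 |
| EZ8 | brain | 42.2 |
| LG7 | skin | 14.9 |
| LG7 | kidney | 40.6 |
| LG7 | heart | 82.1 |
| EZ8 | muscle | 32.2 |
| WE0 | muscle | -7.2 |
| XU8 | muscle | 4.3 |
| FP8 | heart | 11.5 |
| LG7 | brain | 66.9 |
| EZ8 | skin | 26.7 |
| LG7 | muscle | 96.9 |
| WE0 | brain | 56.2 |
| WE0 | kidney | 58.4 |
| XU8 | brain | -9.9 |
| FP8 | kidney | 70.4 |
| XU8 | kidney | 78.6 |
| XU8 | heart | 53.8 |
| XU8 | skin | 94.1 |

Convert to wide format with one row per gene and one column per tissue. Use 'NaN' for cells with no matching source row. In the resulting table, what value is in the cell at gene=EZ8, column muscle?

The long row with gene=EZ8, tissue=muscle has expression=32.2.

32.2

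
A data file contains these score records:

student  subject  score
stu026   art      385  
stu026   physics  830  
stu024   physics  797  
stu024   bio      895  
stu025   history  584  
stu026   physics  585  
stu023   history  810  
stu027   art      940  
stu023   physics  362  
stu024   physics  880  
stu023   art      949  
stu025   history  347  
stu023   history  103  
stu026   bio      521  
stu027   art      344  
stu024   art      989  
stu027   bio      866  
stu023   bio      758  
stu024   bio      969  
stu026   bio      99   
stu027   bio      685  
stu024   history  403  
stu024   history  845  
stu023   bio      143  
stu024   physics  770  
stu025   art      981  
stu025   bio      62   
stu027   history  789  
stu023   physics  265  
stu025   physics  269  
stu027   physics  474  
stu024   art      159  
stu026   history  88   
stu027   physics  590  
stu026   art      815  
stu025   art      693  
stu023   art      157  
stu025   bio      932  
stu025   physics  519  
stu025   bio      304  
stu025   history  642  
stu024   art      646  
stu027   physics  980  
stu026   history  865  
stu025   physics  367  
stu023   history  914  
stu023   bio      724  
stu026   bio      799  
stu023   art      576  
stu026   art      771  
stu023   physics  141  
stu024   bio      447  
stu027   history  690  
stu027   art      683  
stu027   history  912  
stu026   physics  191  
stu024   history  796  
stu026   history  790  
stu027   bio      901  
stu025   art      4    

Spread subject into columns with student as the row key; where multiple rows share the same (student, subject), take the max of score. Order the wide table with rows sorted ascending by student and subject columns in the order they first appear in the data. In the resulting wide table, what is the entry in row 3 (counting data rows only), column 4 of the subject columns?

With rows sorted ascending by student, row 3 is student=stu025. subject columns in first-appearance order: art, physics, bio, history; column 4 is history.
Long rows with student=stu025, subject=history: max(584, 347, 642) = 642.

642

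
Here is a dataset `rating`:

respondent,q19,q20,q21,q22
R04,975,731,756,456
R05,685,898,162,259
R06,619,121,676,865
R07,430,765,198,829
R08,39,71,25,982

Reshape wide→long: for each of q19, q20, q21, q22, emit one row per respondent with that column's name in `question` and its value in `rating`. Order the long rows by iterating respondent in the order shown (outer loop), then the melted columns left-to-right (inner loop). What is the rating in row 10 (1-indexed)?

20 rows total (5 × 4). Row 10: index ⌊(10-1)/4⌋ = 2 into respondent → R06; (10-1) mod 4 = 1 into the melted columns → q20.
So row 10 is (R06, q20, 121); rating = 121.

121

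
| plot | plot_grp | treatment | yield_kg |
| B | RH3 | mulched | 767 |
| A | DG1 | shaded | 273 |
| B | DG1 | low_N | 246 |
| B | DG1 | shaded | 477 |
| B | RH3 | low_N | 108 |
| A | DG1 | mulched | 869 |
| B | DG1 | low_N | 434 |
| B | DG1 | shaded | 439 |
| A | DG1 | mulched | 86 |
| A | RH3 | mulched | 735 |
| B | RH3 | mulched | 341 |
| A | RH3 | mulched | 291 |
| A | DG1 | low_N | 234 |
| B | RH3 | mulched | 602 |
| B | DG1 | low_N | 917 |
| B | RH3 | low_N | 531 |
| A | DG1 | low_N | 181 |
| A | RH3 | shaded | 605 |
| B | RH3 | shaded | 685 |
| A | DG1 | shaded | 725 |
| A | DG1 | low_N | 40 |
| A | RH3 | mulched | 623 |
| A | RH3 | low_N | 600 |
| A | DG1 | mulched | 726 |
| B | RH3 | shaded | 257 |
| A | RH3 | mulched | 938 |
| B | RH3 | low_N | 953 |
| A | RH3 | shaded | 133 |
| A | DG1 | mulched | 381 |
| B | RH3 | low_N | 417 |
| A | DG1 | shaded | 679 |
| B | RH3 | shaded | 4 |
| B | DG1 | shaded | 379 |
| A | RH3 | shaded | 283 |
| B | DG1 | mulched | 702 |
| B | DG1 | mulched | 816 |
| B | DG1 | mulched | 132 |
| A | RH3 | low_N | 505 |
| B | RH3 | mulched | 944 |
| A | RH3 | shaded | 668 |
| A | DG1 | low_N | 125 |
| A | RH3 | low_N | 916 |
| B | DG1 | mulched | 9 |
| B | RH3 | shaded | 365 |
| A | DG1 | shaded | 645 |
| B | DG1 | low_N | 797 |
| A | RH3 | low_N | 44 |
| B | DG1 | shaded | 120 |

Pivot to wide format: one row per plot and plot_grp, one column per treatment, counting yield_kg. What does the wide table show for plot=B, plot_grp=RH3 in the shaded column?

Rows with plot=B, plot_grp=RH3 and treatment=shaded: yield_kg values are 685, 257, 4, 365.
4 rows match — count = 4.

4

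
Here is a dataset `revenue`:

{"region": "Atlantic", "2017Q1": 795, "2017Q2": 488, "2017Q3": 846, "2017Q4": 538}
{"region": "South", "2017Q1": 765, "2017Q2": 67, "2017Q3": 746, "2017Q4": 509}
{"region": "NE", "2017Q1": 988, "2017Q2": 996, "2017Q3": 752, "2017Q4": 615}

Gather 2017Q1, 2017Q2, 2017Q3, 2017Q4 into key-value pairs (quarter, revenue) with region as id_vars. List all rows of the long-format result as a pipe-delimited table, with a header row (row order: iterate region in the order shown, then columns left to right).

| region | quarter | revenue |
| Atlantic | 2017Q1 | 795 |
| Atlantic | 2017Q2 | 488 |
| Atlantic | 2017Q3 | 846 |
| Atlantic | 2017Q4 | 538 |
| South | 2017Q1 | 765 |
| South | 2017Q2 | 67 |
| South | 2017Q3 | 746 |
| South | 2017Q4 | 509 |
| NE | 2017Q1 | 988 |
| NE | 2017Q2 | 996 |
| NE | 2017Q3 | 752 |
| NE | 2017Q4 | 615 |

Each (region, column) pair becomes one row: 3 × 4 = 12 rows.
For example, (Atlantic, 2017Q1) → revenue=795.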